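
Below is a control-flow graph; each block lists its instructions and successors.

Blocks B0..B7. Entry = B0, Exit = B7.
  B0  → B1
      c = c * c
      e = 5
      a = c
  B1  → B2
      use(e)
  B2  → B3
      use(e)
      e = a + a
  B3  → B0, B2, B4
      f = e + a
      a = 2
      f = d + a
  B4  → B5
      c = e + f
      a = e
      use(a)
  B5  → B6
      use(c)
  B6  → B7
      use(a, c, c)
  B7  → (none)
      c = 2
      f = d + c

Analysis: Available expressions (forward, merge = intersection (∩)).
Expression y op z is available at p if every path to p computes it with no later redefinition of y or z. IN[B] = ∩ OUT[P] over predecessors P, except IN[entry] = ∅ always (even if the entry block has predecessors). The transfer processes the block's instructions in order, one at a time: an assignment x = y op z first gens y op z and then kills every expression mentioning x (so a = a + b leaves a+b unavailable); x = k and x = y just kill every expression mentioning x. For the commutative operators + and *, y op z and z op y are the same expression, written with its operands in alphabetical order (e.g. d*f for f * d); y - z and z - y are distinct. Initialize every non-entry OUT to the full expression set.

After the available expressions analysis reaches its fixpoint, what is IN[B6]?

Converged values:
  B0:   IN={}   OUT={}
  B1:   IN={}   OUT={}
  B2:   IN={}   OUT={a+a}
  B3:   IN={a+a}   OUT={a+d}
  B4:   IN={a+d}   OUT={e+f}
  B5:   IN={e+f}   OUT={e+f}
  B6:   IN={e+f}   OUT={e+f}
  B7:   IN={e+f}   OUT={c+d}

Merge at B6: IN[B6] = OUT[B5] = {e+f}

Answer: {e+f}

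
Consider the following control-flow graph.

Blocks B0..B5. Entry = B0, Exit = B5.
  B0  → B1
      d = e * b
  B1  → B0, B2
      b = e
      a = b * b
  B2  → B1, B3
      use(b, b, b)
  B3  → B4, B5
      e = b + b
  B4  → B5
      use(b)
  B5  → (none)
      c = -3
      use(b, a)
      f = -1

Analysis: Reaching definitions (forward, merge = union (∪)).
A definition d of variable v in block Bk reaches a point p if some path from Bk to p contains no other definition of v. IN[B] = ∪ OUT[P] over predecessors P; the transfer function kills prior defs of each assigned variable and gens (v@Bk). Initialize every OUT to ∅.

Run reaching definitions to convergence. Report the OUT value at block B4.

Answer: {a@B1, b@B1, d@B0, e@B3}

Derivation:
Fixpoint table:
  B0:   IN={a@B1, b@B1, d@B0}   OUT={a@B1, b@B1, d@B0}
  B1:   IN={a@B1, b@B1, d@B0}   OUT={a@B1, b@B1, d@B0}
  B2:   IN={a@B1, b@B1, d@B0}   OUT={a@B1, b@B1, d@B0}
  B3:   IN={a@B1, b@B1, d@B0}   OUT={a@B1, b@B1, d@B0, e@B3}
  B4:   IN={a@B1, b@B1, d@B0, e@B3}   OUT={a@B1, b@B1, d@B0, e@B3}
  B5:   IN={a@B1, b@B1, d@B0, e@B3}   OUT={a@B1, b@B1, c@B5, d@B0, e@B3, f@B5}

Merge at B4: IN[B4] = OUT[B3] = {a@B1, b@B1, d@B0, e@B3}
Applying B4's transfer function to that IN value gives OUT[B4] (row B4 above).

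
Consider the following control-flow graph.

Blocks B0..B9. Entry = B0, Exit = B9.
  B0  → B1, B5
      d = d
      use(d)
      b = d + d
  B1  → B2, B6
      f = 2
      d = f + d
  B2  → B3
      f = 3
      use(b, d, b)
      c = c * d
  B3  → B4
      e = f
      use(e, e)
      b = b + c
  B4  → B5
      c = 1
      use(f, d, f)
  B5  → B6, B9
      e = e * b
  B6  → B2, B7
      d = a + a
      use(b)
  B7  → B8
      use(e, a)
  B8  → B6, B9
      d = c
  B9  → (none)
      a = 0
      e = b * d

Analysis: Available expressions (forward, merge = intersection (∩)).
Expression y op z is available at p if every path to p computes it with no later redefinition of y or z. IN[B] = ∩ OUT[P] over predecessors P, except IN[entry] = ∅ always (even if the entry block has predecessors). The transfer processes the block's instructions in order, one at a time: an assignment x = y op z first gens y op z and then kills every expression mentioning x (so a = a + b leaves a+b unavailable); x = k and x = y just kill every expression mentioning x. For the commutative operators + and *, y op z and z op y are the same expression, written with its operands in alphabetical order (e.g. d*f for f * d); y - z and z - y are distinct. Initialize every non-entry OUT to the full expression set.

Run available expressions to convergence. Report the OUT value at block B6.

Answer: {a+a}

Derivation:
Fixpoint table:
  B0:  IN={}  OUT={d+d}
  B1:  IN={d+d}  OUT={}
  B2:  IN={}  OUT={}
  B3:  IN={}  OUT={}
  B4:  IN={}  OUT={}
  B5:  IN={}  OUT={}
  B6:  IN={}  OUT={a+a}
  B7:  IN={a+a}  OUT={a+a}
  B8:  IN={a+a}  OUT={a+a}
  B9:  IN={}  OUT={b*d}

Merge at B6: IN[B6] = OUT[B1] ∩ OUT[B5] ∩ OUT[B8] = {}
Applying B6's transfer function to that IN value gives OUT[B6] (row B6 above).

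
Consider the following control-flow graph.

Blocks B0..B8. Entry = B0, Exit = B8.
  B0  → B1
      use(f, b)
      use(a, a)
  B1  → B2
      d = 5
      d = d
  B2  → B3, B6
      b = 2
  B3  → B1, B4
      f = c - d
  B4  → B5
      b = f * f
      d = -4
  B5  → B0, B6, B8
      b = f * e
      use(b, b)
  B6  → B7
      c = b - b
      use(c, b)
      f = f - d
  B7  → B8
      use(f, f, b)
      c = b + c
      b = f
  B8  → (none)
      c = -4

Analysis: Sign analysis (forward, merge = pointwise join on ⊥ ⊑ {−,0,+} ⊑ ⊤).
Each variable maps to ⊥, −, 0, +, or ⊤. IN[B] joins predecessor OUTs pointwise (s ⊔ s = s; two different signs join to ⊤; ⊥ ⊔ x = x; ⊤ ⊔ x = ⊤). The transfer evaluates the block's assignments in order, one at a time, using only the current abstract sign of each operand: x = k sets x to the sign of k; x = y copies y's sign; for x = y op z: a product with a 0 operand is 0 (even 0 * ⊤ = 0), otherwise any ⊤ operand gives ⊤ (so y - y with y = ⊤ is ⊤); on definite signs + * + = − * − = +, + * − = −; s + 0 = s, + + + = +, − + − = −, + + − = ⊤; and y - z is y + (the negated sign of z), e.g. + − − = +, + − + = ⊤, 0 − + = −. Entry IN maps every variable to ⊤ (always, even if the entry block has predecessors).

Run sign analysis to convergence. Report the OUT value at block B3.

Fixpoint table:
  B0:  IN=(all ⊤)  OUT=(all ⊤)
  B1:  IN=(all ⊤)  OUT={d:+; rest ⊤}
  B2:  IN={d:+; rest ⊤}  OUT={b:+, d:+; rest ⊤}
  B3:  IN={b:+, d:+; rest ⊤}  OUT={b:+, d:+; rest ⊤}
  B4:  IN={b:+, d:+; rest ⊤}  OUT={d:-; rest ⊤}
  B5:  IN={d:-; rest ⊤}  OUT={d:-; rest ⊤}
  B6:  IN=(all ⊤)  OUT=(all ⊤)
  B7:  IN=(all ⊤)  OUT=(all ⊤)
  B8:  IN=(all ⊤)  OUT={c:-; rest ⊤}

Merge at B3: IN[B3] = OUT[B2] = {a: ⊤, b: +, c: ⊤, d: +, e: ⊤, f: ⊤}
Applying B3's transfer function to that IN value gives OUT[B3] (row B3 above).

Answer: {a: ⊤, b: +, c: ⊤, d: +, e: ⊤, f: ⊤}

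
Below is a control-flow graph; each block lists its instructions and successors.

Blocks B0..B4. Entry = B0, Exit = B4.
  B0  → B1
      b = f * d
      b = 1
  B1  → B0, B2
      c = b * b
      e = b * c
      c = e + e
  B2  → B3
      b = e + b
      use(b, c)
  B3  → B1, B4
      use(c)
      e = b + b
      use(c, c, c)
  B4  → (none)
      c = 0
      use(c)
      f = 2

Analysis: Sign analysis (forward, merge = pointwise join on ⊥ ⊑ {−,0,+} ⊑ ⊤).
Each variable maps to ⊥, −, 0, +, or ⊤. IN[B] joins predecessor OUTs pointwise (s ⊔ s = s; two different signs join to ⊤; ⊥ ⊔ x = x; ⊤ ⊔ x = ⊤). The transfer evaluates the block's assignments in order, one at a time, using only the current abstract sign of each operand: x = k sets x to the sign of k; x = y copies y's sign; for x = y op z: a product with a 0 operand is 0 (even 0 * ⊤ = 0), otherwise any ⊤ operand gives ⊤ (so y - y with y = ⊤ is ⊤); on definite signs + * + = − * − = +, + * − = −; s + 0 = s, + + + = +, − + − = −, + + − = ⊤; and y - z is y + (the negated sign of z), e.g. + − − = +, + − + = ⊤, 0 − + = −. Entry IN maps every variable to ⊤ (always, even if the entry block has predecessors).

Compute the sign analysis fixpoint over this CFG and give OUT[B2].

Answer: {a: ⊤, b: +, c: +, d: ⊤, e: +, f: ⊤}

Trace:
Converged values:
  B0:   IN=(all ⊤)   OUT={b:+; rest ⊤}
  B1:   IN={b:+; rest ⊤}   OUT={b:+, c:+, e:+; rest ⊤}
  B2:   IN={b:+, c:+, e:+; rest ⊤}   OUT={b:+, c:+, e:+; rest ⊤}
  B3:   IN={b:+, c:+, e:+; rest ⊤}   OUT={b:+, c:+, e:+; rest ⊤}
  B4:   IN={b:+, c:+, e:+; rest ⊤}   OUT={b:+, c:0, e:+, f:+; rest ⊤}

Merge at B2: IN[B2] = OUT[B1] = {a: ⊤, b: +, c: +, d: ⊤, e: +, f: ⊤}
Applying B2's transfer function to that IN value gives OUT[B2] (row B2 above).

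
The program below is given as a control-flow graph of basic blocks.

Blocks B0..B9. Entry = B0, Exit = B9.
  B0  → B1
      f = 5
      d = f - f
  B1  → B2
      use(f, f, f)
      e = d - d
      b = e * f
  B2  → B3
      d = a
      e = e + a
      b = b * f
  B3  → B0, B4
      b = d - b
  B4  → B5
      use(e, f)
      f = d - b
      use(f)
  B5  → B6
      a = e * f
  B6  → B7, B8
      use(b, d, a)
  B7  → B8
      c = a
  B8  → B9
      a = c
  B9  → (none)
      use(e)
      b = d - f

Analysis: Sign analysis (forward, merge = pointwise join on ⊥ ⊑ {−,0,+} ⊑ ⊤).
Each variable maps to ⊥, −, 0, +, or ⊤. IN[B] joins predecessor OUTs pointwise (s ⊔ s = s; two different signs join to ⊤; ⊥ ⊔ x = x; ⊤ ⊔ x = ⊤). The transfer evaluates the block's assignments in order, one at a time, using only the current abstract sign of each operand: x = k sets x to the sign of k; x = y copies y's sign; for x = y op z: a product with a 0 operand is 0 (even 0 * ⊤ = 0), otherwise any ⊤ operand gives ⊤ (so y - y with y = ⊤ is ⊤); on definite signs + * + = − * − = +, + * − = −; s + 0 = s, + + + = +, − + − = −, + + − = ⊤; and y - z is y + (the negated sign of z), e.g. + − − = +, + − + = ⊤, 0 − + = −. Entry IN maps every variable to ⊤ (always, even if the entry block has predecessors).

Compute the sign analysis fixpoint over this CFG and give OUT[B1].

Answer: {a: ⊤, b: ⊤, c: ⊤, d: ⊤, e: ⊤, f: +}

Derivation:
Converged values:
  B0:  IN=(all ⊤)  OUT={f:+; rest ⊤}
  B1:  IN={f:+; rest ⊤}  OUT={f:+; rest ⊤}
  B2:  IN={f:+; rest ⊤}  OUT={f:+; rest ⊤}
  B3:  IN={f:+; rest ⊤}  OUT={f:+; rest ⊤}
  B4:  IN={f:+; rest ⊤}  OUT=(all ⊤)
  B5:  IN=(all ⊤)  OUT=(all ⊤)
  B6:  IN=(all ⊤)  OUT=(all ⊤)
  B7:  IN=(all ⊤)  OUT=(all ⊤)
  B8:  IN=(all ⊤)  OUT=(all ⊤)
  B9:  IN=(all ⊤)  OUT=(all ⊤)

Merge at B1: IN[B1] = OUT[B0] = {a: ⊤, b: ⊤, c: ⊤, d: ⊤, e: ⊤, f: +}
Applying B1's transfer function to that IN value gives OUT[B1] (row B1 above).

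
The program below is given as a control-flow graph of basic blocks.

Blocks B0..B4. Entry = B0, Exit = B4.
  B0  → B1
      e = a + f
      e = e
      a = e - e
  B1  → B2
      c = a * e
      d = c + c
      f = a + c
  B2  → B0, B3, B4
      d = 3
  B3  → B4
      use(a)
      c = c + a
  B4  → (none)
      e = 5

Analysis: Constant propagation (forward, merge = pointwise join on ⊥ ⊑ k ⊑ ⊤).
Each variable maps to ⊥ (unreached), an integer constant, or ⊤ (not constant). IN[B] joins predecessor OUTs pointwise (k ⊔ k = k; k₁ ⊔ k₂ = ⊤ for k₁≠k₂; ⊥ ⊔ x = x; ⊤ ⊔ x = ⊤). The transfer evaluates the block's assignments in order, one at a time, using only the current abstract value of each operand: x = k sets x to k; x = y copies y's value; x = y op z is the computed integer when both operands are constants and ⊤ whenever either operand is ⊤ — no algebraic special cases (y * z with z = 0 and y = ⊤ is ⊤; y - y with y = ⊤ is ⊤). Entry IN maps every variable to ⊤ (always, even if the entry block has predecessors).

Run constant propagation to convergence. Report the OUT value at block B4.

Converged values:
  B0:   IN=(all ⊤)   OUT=(all ⊤)
  B1:   IN=(all ⊤)   OUT=(all ⊤)
  B2:   IN=(all ⊤)   OUT={d:3; rest ⊤}
  B3:   IN={d:3; rest ⊤}   OUT={d:3; rest ⊤}
  B4:   IN={d:3; rest ⊤}   OUT={d:3, e:5; rest ⊤}

Merge at B4: IN[B4] = OUT[B2] ⊔ OUT[B3] = {a: ⊤, b: ⊤, c: ⊤, d: 3, e: ⊤, f: ⊤}
Applying B4's transfer function to that IN value gives OUT[B4] (row B4 above).

Answer: {a: ⊤, b: ⊤, c: ⊤, d: 3, e: 5, f: ⊤}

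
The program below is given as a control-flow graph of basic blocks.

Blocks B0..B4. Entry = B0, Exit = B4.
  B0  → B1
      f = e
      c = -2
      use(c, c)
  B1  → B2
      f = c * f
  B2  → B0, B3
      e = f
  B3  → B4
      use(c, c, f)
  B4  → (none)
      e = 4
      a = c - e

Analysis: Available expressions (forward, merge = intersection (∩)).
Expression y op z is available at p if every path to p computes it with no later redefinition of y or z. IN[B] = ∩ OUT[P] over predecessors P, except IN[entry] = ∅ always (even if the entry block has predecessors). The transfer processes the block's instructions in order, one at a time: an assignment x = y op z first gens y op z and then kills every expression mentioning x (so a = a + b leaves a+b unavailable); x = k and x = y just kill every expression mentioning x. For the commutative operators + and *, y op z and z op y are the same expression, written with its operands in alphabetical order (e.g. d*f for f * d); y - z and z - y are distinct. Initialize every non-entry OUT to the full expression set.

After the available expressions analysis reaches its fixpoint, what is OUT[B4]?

Fixpoint table:
  B0:   IN={}   OUT={}
  B1:   IN={}   OUT={}
  B2:   IN={}   OUT={}
  B3:   IN={}   OUT={}
  B4:   IN={}   OUT={c-e}

Merge at B4: IN[B4] = OUT[B3] = {}
Applying B4's transfer function to that IN value gives OUT[B4] (row B4 above).

Answer: {c-e}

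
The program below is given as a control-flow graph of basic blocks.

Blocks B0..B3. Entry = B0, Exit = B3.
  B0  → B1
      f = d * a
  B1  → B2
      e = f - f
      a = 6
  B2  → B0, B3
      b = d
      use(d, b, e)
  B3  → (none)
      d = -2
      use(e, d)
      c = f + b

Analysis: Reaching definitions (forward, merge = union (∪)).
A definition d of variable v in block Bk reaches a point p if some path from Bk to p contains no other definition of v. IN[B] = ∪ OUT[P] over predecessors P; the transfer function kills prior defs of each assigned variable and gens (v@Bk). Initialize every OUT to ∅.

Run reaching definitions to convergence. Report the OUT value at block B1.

Fixpoint table:
  B0:  IN={a@B1, b@B2, e@B1, f@B0}  OUT={a@B1, b@B2, e@B1, f@B0}
  B1:  IN={a@B1, b@B2, e@B1, f@B0}  OUT={a@B1, b@B2, e@B1, f@B0}
  B2:  IN={a@B1, b@B2, e@B1, f@B0}  OUT={a@B1, b@B2, e@B1, f@B0}
  B3:  IN={a@B1, b@B2, e@B1, f@B0}  OUT={a@B1, b@B2, c@B3, d@B3, e@B1, f@B0}

Merge at B1: IN[B1] = OUT[B0] = {a@B1, b@B2, e@B1, f@B0}
Applying B1's transfer function to that IN value gives OUT[B1] (row B1 above).

Answer: {a@B1, b@B2, e@B1, f@B0}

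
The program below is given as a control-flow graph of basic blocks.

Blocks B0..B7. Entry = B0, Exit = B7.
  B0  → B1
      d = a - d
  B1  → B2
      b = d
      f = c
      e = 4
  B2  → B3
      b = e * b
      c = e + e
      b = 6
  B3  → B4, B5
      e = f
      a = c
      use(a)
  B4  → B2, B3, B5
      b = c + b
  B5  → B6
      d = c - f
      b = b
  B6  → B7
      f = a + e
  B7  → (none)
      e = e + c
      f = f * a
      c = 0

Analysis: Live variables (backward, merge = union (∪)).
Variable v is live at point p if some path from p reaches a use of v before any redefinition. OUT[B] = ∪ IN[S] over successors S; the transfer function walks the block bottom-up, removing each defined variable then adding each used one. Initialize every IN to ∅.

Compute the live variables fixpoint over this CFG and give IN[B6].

Answer: {a, c, e}

Derivation:
Per-block solution:
  B0: | IN={a, c, d} | OUT={c, d}
  B1: | IN={c, d} | OUT={b, e, f}
  B2: | IN={b, e, f} | OUT={b, c, f}
  B3: | IN={b, c, f} | OUT={a, b, c, e, f}
  B4: | IN={a, b, c, e, f} | OUT={a, b, c, e, f}
  B5: | IN={a, b, c, e, f} | OUT={a, c, e}
  B6: | IN={a, c, e} | OUT={a, c, e, f}
  B7: | IN={a, c, e, f} | OUT={}

Merge at B6: OUT[B6] = IN[B7] = {a, c, e, f}
Applying B6's transfer function to that OUT value gives IN[B6] (row B6 above).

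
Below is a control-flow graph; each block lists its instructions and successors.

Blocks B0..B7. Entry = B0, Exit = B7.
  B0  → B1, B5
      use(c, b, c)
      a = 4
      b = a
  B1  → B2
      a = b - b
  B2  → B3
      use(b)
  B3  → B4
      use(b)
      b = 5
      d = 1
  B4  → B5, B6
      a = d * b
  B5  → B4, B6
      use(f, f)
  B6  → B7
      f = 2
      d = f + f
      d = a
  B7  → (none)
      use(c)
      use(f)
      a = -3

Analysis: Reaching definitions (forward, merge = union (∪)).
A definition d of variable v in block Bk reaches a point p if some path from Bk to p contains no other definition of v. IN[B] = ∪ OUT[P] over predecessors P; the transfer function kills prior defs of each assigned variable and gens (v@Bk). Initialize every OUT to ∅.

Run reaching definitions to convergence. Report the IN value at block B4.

Converged values:
  B0:   IN={}   OUT={a@B0, b@B0}
  B1:   IN={a@B0, b@B0}   OUT={a@B1, b@B0}
  B2:   IN={a@B1, b@B0}   OUT={a@B1, b@B0}
  B3:   IN={a@B1, b@B0}   OUT={a@B1, b@B3, d@B3}
  B4:   IN={a@B0, a@B1, a@B4, b@B0, b@B3, d@B3}   OUT={a@B4, b@B0, b@B3, d@B3}
  B5:   IN={a@B0, a@B4, b@B0, b@B3, d@B3}   OUT={a@B0, a@B4, b@B0, b@B3, d@B3}
  B6:   IN={a@B0, a@B4, b@B0, b@B3, d@B3}   OUT={a@B0, a@B4, b@B0, b@B3, d@B6, f@B6}
  B7:   IN={a@B0, a@B4, b@B0, b@B3, d@B6, f@B6}   OUT={a@B7, b@B0, b@B3, d@B6, f@B6}

Merge at B4: IN[B4] = OUT[B3] ⊔ OUT[B5] = {a@B0, a@B1, a@B4, b@B0, b@B3, d@B3}

Answer: {a@B0, a@B1, a@B4, b@B0, b@B3, d@B3}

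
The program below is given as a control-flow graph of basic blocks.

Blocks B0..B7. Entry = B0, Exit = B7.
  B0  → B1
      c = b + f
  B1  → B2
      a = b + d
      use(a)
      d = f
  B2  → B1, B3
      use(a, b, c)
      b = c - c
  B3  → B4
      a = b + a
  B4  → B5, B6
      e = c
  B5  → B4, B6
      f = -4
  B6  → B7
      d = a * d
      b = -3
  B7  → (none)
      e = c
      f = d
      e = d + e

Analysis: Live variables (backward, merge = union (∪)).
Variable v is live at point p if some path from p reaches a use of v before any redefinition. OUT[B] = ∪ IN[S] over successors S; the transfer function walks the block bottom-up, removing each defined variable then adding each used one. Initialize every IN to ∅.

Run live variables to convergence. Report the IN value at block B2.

Fixpoint table:
  B0: | IN={b, d, f} | OUT={b, c, d, f}
  B1: | IN={b, c, d, f} | OUT={a, b, c, d, f}
  B2: | IN={a, b, c, d, f} | OUT={a, b, c, d, f}
  B3: | IN={a, b, c, d} | OUT={a, c, d}
  B4: | IN={a, c, d} | OUT={a, c, d}
  B5: | IN={a, c, d} | OUT={a, c, d}
  B6: | IN={a, c, d} | OUT={c, d}
  B7: | IN={c, d} | OUT={}

Merge at B2: OUT[B2] = IN[B1] ⊔ IN[B3] = {a, b, c, d, f}
Applying B2's transfer function to that OUT value gives IN[B2] (row B2 above).

Answer: {a, b, c, d, f}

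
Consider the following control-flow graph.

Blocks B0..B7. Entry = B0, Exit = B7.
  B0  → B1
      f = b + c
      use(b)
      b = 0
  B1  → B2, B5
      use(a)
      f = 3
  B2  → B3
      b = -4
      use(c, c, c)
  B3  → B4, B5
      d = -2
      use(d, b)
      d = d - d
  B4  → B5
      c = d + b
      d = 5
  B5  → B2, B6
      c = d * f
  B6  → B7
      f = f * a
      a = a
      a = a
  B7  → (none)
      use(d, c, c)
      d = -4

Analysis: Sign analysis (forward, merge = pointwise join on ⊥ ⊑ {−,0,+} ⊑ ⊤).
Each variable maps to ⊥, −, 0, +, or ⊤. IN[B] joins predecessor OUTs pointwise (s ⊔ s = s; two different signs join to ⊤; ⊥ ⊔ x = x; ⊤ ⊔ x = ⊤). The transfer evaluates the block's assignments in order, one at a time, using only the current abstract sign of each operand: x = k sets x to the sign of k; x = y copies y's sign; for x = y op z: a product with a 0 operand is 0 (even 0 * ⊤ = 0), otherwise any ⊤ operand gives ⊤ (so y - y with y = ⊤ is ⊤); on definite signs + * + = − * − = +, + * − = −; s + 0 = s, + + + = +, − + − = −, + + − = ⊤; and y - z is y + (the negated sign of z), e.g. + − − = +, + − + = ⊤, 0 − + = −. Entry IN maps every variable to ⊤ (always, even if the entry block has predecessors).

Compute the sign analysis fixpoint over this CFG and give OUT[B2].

Answer: {a: ⊤, b: -, c: ⊤, d: ⊤, e: ⊤, f: +}

Trace:
Converged values:
  B0:  IN=(all ⊤)  OUT={b:0; rest ⊤}
  B1:  IN={b:0; rest ⊤}  OUT={b:0, f:+; rest ⊤}
  B2:  IN={f:+; rest ⊤}  OUT={b:-, f:+; rest ⊤}
  B3:  IN={b:-, f:+; rest ⊤}  OUT={b:-, f:+; rest ⊤}
  B4:  IN={b:-, f:+; rest ⊤}  OUT={b:-, d:+, f:+; rest ⊤}
  B5:  IN={f:+; rest ⊤}  OUT={f:+; rest ⊤}
  B6:  IN={f:+; rest ⊤}  OUT=(all ⊤)
  B7:  IN=(all ⊤)  OUT={d:-; rest ⊤}

Merge at B2: IN[B2] = OUT[B1] ⊔ OUT[B5] = {a: ⊤, b: ⊤, c: ⊤, d: ⊤, e: ⊤, f: +}
Applying B2's transfer function to that IN value gives OUT[B2] (row B2 above).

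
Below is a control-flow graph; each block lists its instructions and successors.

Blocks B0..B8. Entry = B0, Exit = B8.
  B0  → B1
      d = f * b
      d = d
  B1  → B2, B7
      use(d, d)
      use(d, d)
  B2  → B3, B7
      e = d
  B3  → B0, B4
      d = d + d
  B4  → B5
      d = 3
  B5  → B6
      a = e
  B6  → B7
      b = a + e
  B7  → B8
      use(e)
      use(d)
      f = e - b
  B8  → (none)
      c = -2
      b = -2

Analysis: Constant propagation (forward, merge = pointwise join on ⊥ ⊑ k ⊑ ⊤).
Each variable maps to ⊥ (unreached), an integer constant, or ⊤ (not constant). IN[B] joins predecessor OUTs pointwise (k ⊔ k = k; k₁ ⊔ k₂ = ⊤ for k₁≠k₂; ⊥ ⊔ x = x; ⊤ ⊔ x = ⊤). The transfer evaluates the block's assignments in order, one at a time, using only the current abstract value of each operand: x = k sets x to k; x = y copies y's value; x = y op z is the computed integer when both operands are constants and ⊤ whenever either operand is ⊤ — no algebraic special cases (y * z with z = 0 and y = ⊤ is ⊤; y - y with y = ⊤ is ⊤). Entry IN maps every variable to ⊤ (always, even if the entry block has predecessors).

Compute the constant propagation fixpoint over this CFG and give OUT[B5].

Answer: {a: ⊤, b: ⊤, c: ⊤, d: 3, e: ⊤, f: ⊤}

Working:
Fixpoint table:
  B0:   IN=(all ⊤)   OUT=(all ⊤)
  B1:   IN=(all ⊤)   OUT=(all ⊤)
  B2:   IN=(all ⊤)   OUT=(all ⊤)
  B3:   IN=(all ⊤)   OUT=(all ⊤)
  B4:   IN=(all ⊤)   OUT={d:3; rest ⊤}
  B5:   IN={d:3; rest ⊤}   OUT={d:3; rest ⊤}
  B6:   IN={d:3; rest ⊤}   OUT={d:3; rest ⊤}
  B7:   IN=(all ⊤)   OUT=(all ⊤)
  B8:   IN=(all ⊤)   OUT={b:-2, c:-2; rest ⊤}

Merge at B5: IN[B5] = OUT[B4] = {a: ⊤, b: ⊤, c: ⊤, d: 3, e: ⊤, f: ⊤}
Applying B5's transfer function to that IN value gives OUT[B5] (row B5 above).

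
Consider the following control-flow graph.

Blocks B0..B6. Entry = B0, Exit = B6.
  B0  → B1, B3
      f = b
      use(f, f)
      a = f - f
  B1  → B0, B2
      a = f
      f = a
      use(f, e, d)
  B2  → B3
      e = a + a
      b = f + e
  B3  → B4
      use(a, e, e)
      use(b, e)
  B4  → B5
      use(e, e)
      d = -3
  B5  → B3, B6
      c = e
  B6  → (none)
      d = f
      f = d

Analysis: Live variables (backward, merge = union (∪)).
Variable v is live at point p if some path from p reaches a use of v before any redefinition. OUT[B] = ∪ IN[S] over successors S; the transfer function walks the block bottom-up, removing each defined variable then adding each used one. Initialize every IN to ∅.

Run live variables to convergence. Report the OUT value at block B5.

Per-block solution:
  B0:  IN={b, d, e}  OUT={a, b, d, e, f}
  B1:  IN={b, d, e, f}  OUT={a, b, d, e, f}
  B2:  IN={a, f}  OUT={a, b, e, f}
  B3:  IN={a, b, e, f}  OUT={a, b, e, f}
  B4:  IN={a, b, e, f}  OUT={a, b, e, f}
  B5:  IN={a, b, e, f}  OUT={a, b, e, f}
  B6:  IN={f}  OUT={}

Merge at B5: OUT[B5] = IN[B3] ⊔ IN[B6] = {a, b, e, f}

Answer: {a, b, e, f}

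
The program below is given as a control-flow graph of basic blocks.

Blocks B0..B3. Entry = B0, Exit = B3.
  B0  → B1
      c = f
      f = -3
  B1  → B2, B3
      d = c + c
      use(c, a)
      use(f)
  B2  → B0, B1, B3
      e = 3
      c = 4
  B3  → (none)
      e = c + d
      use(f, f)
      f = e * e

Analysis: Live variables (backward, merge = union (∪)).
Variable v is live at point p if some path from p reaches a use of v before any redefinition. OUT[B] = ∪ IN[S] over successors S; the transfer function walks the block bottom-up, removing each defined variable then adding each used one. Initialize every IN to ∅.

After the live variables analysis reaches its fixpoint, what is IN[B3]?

Converged values:
  B0:   IN={a, f}   OUT={a, c, f}
  B1:   IN={a, c, f}   OUT={a, c, d, f}
  B2:   IN={a, d, f}   OUT={a, c, d, f}
  B3:   IN={c, d, f}   OUT={}

B3 is the boundary node: OUT[B3] = {}
Applying B3's transfer function to that OUT value gives IN[B3] (row B3 above).

Answer: {c, d, f}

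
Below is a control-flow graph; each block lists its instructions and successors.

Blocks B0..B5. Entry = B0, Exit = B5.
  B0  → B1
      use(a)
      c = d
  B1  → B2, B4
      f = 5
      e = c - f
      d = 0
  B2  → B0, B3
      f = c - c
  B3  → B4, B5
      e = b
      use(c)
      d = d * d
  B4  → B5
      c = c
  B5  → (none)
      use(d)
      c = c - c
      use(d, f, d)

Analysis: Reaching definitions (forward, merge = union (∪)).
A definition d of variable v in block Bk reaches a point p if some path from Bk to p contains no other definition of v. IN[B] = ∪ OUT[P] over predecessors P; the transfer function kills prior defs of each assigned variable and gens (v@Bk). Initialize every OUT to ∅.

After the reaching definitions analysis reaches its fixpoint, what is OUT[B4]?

Answer: {c@B4, d@B1, d@B3, e@B1, e@B3, f@B1, f@B2}

Derivation:
Per-block solution:
  B0:  IN={c@B0, d@B1, e@B1, f@B2}  OUT={c@B0, d@B1, e@B1, f@B2}
  B1:  IN={c@B0, d@B1, e@B1, f@B2}  OUT={c@B0, d@B1, e@B1, f@B1}
  B2:  IN={c@B0, d@B1, e@B1, f@B1}  OUT={c@B0, d@B1, e@B1, f@B2}
  B3:  IN={c@B0, d@B1, e@B1, f@B2}  OUT={c@B0, d@B3, e@B3, f@B2}
  B4:  IN={c@B0, d@B1, d@B3, e@B1, e@B3, f@B1, f@B2}  OUT={c@B4, d@B1, d@B3, e@B1, e@B3, f@B1, f@B2}
  B5:  IN={c@B0, c@B4, d@B1, d@B3, e@B1, e@B3, f@B1, f@B2}  OUT={c@B5, d@B1, d@B3, e@B1, e@B3, f@B1, f@B2}

Merge at B4: IN[B4] = OUT[B1] ⊔ OUT[B3] = {c@B0, d@B1, d@B3, e@B1, e@B3, f@B1, f@B2}
Applying B4's transfer function to that IN value gives OUT[B4] (row B4 above).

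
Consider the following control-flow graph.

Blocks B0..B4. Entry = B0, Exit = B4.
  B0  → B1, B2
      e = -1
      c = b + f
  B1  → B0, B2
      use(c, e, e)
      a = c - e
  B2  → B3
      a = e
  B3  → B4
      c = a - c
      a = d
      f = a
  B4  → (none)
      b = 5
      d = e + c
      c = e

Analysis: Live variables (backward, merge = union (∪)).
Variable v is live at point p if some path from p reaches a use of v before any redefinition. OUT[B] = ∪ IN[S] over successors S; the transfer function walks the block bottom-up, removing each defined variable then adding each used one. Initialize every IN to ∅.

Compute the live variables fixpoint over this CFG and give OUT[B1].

Per-block solution:
  B0: | IN={b, d, f} | OUT={b, c, d, e, f}
  B1: | IN={b, c, d, e, f} | OUT={b, c, d, e, f}
  B2: | IN={c, d, e} | OUT={a, c, d, e}
  B3: | IN={a, c, d, e} | OUT={c, e}
  B4: | IN={c, e} | OUT={}

Merge at B1: OUT[B1] = IN[B0] ⊔ IN[B2] = {b, c, d, e, f}

Answer: {b, c, d, e, f}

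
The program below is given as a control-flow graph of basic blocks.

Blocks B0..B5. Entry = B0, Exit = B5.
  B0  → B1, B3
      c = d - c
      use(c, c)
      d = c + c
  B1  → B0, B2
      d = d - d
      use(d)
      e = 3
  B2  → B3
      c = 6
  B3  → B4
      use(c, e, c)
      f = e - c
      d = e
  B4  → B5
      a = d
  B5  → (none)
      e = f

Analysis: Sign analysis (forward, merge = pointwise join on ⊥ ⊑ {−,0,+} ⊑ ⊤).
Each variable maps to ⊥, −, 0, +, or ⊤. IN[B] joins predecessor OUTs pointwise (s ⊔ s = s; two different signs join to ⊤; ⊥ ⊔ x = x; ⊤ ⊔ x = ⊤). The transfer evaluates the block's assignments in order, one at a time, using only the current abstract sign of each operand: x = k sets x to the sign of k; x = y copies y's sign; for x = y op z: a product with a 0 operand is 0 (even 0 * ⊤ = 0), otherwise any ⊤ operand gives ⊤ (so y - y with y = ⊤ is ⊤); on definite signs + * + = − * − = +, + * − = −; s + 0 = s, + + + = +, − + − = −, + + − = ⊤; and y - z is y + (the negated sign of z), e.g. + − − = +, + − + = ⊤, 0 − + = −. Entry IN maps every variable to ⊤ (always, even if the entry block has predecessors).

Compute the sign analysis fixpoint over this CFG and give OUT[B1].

Per-block solution:
  B0: | IN=(all ⊤) | OUT=(all ⊤)
  B1: | IN=(all ⊤) | OUT={e:+; rest ⊤}
  B2: | IN={e:+; rest ⊤} | OUT={c:+, e:+; rest ⊤}
  B3: | IN=(all ⊤) | OUT=(all ⊤)
  B4: | IN=(all ⊤) | OUT=(all ⊤)
  B5: | IN=(all ⊤) | OUT=(all ⊤)

Merge at B1: IN[B1] = OUT[B0] = {a: ⊤, b: ⊤, c: ⊤, d: ⊤, e: ⊤, f: ⊤}
Applying B1's transfer function to that IN value gives OUT[B1] (row B1 above).

Answer: {a: ⊤, b: ⊤, c: ⊤, d: ⊤, e: +, f: ⊤}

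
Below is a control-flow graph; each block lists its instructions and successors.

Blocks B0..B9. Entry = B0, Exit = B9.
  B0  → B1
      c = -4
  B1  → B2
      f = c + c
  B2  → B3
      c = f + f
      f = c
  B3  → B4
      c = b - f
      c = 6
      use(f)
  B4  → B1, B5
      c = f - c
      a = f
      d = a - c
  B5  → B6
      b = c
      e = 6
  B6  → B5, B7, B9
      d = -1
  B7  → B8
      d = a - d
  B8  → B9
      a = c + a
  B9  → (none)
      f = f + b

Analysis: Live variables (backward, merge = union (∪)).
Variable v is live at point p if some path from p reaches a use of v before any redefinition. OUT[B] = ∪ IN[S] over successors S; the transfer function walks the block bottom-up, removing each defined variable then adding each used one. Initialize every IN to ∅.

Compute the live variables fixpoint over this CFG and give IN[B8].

Answer: {a, b, c, f}

Trace:
Per-block solution:
  B0:  IN={b}  OUT={b, c}
  B1:  IN={b, c}  OUT={b, f}
  B2:  IN={b, f}  OUT={b, f}
  B3:  IN={b, f}  OUT={b, c, f}
  B4:  IN={b, c, f}  OUT={a, b, c, f}
  B5:  IN={a, c, f}  OUT={a, b, c, f}
  B6:  IN={a, b, c, f}  OUT={a, b, c, d, f}
  B7:  IN={a, b, c, d, f}  OUT={a, b, c, f}
  B8:  IN={a, b, c, f}  OUT={b, f}
  B9:  IN={b, f}  OUT={}

Merge at B8: OUT[B8] = IN[B9] = {b, f}
Applying B8's transfer function to that OUT value gives IN[B8] (row B8 above).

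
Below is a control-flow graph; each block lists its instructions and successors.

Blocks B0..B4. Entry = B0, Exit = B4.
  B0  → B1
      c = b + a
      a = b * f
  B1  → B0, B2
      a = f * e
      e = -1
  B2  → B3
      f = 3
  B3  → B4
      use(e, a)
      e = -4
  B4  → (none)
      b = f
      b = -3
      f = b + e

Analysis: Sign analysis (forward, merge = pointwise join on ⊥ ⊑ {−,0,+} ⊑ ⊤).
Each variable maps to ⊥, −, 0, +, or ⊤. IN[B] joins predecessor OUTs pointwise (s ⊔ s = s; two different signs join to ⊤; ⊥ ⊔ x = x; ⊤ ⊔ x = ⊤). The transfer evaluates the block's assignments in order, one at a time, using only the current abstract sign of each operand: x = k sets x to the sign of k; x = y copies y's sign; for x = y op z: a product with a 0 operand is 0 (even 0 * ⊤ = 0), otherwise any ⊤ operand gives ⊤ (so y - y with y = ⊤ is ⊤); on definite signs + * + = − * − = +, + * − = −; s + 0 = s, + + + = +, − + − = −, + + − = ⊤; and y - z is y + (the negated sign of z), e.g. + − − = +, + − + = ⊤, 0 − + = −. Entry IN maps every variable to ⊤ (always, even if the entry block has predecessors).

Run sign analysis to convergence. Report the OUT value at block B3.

Fixpoint table:
  B0:  IN=(all ⊤)  OUT=(all ⊤)
  B1:  IN=(all ⊤)  OUT={e:-; rest ⊤}
  B2:  IN={e:-; rest ⊤}  OUT={e:-, f:+; rest ⊤}
  B3:  IN={e:-, f:+; rest ⊤}  OUT={e:-, f:+; rest ⊤}
  B4:  IN={e:-, f:+; rest ⊤}  OUT={b:-, e:-, f:-; rest ⊤}

Merge at B3: IN[B3] = OUT[B2] = {a: ⊤, b: ⊤, c: ⊤, d: ⊤, e: -, f: +}
Applying B3's transfer function to that IN value gives OUT[B3] (row B3 above).

Answer: {a: ⊤, b: ⊤, c: ⊤, d: ⊤, e: -, f: +}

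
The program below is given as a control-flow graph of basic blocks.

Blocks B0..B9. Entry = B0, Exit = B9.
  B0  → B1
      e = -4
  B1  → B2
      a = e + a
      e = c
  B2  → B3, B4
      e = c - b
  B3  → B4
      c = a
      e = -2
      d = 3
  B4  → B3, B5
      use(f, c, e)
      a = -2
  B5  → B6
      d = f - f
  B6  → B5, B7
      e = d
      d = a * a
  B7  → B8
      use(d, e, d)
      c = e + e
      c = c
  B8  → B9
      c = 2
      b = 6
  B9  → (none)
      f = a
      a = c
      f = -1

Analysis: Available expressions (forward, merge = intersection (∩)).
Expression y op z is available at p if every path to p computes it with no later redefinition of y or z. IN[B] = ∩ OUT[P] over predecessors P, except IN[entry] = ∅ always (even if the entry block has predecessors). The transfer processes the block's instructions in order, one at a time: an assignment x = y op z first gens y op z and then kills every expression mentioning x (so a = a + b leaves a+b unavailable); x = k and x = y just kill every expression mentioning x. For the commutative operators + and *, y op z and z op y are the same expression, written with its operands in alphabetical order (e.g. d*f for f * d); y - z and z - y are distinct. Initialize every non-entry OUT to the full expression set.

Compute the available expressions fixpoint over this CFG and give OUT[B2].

Answer: {c-b}

Trace:
Per-block solution:
  B0:   IN={}   OUT={}
  B1:   IN={}   OUT={}
  B2:   IN={}   OUT={c-b}
  B3:   IN={}   OUT={}
  B4:   IN={}   OUT={}
  B5:   IN={}   OUT={f-f}
  B6:   IN={f-f}   OUT={a*a, f-f}
  B7:   IN={a*a, f-f}   OUT={a*a, e+e, f-f}
  B8:   IN={a*a, e+e, f-f}   OUT={a*a, e+e, f-f}
  B9:   IN={a*a, e+e, f-f}   OUT={e+e}

Merge at B2: IN[B2] = OUT[B1] = {}
Applying B2's transfer function to that IN value gives OUT[B2] (row B2 above).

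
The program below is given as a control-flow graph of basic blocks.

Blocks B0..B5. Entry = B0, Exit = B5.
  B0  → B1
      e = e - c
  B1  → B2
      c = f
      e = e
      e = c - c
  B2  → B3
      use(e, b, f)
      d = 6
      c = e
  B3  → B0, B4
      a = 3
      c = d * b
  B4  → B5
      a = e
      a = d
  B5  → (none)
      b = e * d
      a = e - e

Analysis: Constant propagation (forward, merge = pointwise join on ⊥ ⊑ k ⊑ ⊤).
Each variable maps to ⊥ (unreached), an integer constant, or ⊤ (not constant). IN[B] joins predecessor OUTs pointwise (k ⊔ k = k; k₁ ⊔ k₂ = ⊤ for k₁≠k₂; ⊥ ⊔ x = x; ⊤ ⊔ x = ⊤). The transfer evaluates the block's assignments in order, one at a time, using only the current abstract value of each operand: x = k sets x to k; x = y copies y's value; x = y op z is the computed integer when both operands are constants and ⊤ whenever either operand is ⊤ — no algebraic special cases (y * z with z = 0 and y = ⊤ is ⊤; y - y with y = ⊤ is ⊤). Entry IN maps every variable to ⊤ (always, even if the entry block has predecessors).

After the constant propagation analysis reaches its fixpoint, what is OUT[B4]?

Answer: {a: 6, b: ⊤, c: ⊤, d: 6, e: ⊤, f: ⊤}

Trace:
Per-block solution:
  B0: | IN=(all ⊤) | OUT=(all ⊤)
  B1: | IN=(all ⊤) | OUT=(all ⊤)
  B2: | IN=(all ⊤) | OUT={d:6; rest ⊤}
  B3: | IN={d:6; rest ⊤} | OUT={a:3, d:6; rest ⊤}
  B4: | IN={a:3, d:6; rest ⊤} | OUT={a:6, d:6; rest ⊤}
  B5: | IN={a:6, d:6; rest ⊤} | OUT={d:6; rest ⊤}

Merge at B4: IN[B4] = OUT[B3] = {a: 3, b: ⊤, c: ⊤, d: 6, e: ⊤, f: ⊤}
Applying B4's transfer function to that IN value gives OUT[B4] (row B4 above).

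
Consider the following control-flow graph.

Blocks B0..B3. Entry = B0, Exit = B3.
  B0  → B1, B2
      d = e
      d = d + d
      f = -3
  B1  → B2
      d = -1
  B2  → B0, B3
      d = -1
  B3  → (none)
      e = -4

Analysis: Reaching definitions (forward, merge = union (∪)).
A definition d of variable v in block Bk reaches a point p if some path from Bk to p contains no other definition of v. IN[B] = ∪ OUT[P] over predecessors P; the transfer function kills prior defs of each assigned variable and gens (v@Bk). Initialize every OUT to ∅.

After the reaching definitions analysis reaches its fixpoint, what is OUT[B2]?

Fixpoint table:
  B0:   IN={d@B2, f@B0}   OUT={d@B0, f@B0}
  B1:   IN={d@B0, f@B0}   OUT={d@B1, f@B0}
  B2:   IN={d@B0, d@B1, f@B0}   OUT={d@B2, f@B0}
  B3:   IN={d@B2, f@B0}   OUT={d@B2, e@B3, f@B0}

Merge at B2: IN[B2] = OUT[B0] ⊔ OUT[B1] = {d@B0, d@B1, f@B0}
Applying B2's transfer function to that IN value gives OUT[B2] (row B2 above).

Answer: {d@B2, f@B0}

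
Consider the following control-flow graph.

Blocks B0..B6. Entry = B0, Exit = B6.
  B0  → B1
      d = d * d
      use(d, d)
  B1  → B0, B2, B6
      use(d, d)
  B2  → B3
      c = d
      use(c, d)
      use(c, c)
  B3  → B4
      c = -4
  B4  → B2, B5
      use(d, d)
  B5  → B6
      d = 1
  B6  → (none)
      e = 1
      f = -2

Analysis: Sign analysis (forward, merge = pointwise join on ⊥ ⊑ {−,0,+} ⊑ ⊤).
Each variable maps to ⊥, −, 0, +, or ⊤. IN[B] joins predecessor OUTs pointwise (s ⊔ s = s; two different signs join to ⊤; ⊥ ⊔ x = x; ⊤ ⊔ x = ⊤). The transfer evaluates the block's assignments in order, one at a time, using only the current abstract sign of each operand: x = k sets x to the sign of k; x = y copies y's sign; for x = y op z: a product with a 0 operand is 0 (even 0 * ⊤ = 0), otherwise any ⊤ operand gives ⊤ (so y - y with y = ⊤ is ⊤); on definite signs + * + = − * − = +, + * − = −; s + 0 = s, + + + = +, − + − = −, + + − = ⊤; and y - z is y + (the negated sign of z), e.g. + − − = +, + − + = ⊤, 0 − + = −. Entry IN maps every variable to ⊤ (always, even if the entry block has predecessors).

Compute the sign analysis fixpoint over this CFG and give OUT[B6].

Fixpoint table:
  B0:  IN=(all ⊤)  OUT=(all ⊤)
  B1:  IN=(all ⊤)  OUT=(all ⊤)
  B2:  IN=(all ⊤)  OUT=(all ⊤)
  B3:  IN=(all ⊤)  OUT={c:-; rest ⊤}
  B4:  IN={c:-; rest ⊤}  OUT={c:-; rest ⊤}
  B5:  IN={c:-; rest ⊤}  OUT={c:-, d:+; rest ⊤}
  B6:  IN=(all ⊤)  OUT={e:+, f:-; rest ⊤}

Merge at B6: IN[B6] = OUT[B1] ⊔ OUT[B5] = {a: ⊤, b: ⊤, c: ⊤, d: ⊤, e: ⊤, f: ⊤}
Applying B6's transfer function to that IN value gives OUT[B6] (row B6 above).

Answer: {a: ⊤, b: ⊤, c: ⊤, d: ⊤, e: +, f: -}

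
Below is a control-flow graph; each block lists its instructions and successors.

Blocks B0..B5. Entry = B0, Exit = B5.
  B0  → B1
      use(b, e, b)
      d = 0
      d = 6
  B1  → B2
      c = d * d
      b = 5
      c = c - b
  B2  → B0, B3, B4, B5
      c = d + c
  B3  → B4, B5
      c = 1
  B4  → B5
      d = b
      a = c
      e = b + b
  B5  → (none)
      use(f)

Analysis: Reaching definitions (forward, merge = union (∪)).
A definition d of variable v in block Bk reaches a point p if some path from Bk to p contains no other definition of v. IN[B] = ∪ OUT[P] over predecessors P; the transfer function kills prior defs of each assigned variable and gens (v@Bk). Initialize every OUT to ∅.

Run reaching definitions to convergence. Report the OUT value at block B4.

Answer: {a@B4, b@B1, c@B2, c@B3, d@B4, e@B4}

Working:
Per-block solution:
  B0: | IN={b@B1, c@B2, d@B0} | OUT={b@B1, c@B2, d@B0}
  B1: | IN={b@B1, c@B2, d@B0} | OUT={b@B1, c@B1, d@B0}
  B2: | IN={b@B1, c@B1, d@B0} | OUT={b@B1, c@B2, d@B0}
  B3: | IN={b@B1, c@B2, d@B0} | OUT={b@B1, c@B3, d@B0}
  B4: | IN={b@B1, c@B2, c@B3, d@B0} | OUT={a@B4, b@B1, c@B2, c@B3, d@B4, e@B4}
  B5: | IN={a@B4, b@B1, c@B2, c@B3, d@B0, d@B4, e@B4} | OUT={a@B4, b@B1, c@B2, c@B3, d@B0, d@B4, e@B4}

Merge at B4: IN[B4] = OUT[B2] ⊔ OUT[B3] = {b@B1, c@B2, c@B3, d@B0}
Applying B4's transfer function to that IN value gives OUT[B4] (row B4 above).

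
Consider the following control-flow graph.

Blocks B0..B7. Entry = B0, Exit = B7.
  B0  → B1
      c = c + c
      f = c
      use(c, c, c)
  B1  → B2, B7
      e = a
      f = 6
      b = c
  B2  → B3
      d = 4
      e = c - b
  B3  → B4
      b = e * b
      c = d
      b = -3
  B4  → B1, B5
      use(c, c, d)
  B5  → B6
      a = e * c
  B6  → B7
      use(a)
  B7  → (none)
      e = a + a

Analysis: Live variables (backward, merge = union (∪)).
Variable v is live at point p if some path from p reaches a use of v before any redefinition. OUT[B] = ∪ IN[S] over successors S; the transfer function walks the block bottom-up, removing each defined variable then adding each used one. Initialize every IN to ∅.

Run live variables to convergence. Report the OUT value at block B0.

Fixpoint table:
  B0: | IN={a, c} | OUT={a, c}
  B1: | IN={a, c} | OUT={a, b, c}
  B2: | IN={a, b, c} | OUT={a, b, d, e}
  B3: | IN={a, b, d, e} | OUT={a, c, d, e}
  B4: | IN={a, c, d, e} | OUT={a, c, e}
  B5: | IN={c, e} | OUT={a}
  B6: | IN={a} | OUT={a}
  B7: | IN={a} | OUT={}

Merge at B0: OUT[B0] = IN[B1] = {a, c}

Answer: {a, c}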